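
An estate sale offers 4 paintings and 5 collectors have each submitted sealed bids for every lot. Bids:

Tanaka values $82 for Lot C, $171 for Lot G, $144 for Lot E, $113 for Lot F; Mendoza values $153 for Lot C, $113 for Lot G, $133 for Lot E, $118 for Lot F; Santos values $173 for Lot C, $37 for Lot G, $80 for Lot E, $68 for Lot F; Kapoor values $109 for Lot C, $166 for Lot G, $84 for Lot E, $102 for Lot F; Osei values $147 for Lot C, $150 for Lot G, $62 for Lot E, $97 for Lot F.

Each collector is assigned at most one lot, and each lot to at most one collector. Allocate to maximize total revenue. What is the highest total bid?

This is the linear assignment problem.
Optimal: Santos→Lot C ($173), Kapoor→Lot G ($166), Tanaka→Lot E ($144), Mendoza→Lot F ($118) — total 173+166+144+118 = $601.
Max-entry greedy (repeatedly take the single best remaining cell) gives $579, worse by 22.
Next-best assignment: Santos→Lot C, Kapoor→Lot G, Mendoza→Lot E, Tanaka→Lot F = $585.
Swapping Santos↔Tanaka (Santos→Lot E $80, Tanaka→Lot C $82) loses 155.

Maximum total: $601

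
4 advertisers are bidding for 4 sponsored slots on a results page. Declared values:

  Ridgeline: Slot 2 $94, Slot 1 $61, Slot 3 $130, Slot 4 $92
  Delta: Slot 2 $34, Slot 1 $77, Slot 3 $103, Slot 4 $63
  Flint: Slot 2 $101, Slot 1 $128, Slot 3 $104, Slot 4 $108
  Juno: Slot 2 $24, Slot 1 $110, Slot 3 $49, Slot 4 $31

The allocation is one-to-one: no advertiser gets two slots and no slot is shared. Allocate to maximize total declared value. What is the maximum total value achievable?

Maximum total: $415

Optimal: Ridgeline→Slot 2 ($94), Delta→Slot 3 ($103), Flint→Slot 4 ($108), Juno→Slot 1 ($110) — total 94+103+108+110 = $415.
Row-greedy (each advertiser in turn takes its best remaining slot) gives $339, worse by 76.
Next-best assignment: Ridgeline→Slot 4, Delta→Slot 3, Flint→Slot 2, Juno→Slot 1 = $406.
Every other assignment is strictly worse.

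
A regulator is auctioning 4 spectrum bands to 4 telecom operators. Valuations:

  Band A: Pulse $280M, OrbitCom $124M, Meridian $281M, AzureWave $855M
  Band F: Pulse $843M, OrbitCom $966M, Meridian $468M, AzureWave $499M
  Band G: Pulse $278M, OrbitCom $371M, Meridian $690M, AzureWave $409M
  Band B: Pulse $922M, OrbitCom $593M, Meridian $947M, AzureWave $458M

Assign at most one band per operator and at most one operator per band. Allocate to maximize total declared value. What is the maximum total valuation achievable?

Max total: $3433M

Optimal: Pulse→Band B ($922M), OrbitCom→Band F ($966M), Meridian→Band G ($690M), AzureWave→Band A ($855M) — total 922+966+690+855 = $3433M.
Max-entry greedy (repeatedly take the single best remaining cell) gives $3046M, worse by 387.
Next-best assignment: Pulse→Band G, OrbitCom→Band F, Meridian→Band B, AzureWave→Band A = $3046M.
Swapping OrbitCom↔Meridian (OrbitCom→Band G $371M, Meridian→Band F $468M) loses 817.
Checked against all permutations: $3433M is optimal.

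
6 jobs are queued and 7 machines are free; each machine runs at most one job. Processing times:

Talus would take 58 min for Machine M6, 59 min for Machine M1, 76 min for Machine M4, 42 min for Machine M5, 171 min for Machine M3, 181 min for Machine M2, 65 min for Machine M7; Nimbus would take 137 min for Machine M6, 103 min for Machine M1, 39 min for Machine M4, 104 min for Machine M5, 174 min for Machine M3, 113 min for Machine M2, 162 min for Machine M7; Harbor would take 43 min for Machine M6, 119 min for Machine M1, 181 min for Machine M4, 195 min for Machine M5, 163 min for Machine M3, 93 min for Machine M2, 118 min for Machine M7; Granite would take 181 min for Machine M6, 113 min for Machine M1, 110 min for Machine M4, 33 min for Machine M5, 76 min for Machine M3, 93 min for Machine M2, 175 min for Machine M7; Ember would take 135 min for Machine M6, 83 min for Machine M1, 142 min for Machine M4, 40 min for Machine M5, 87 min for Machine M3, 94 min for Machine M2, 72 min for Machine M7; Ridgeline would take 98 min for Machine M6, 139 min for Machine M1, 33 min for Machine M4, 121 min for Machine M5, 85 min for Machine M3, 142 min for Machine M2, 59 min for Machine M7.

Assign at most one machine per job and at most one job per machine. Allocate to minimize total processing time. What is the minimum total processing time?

Min total: 316 min

Optimal: Talus→Machine M1 (59 min), Nimbus→Machine M4 (39 min), Harbor→Machine M6 (43 min), Granite→Machine M3 (76 min), Ember→Machine M5 (40 min), Ridgeline→Machine M7 (59 min) — total 59+39+43+76+40+59 = 316 min.
Row-greedy (each job in turn takes its cheapest remaining machine) gives 411 min, worse by 95.
Swapping Ridgeline↔Nimbus (Ridgeline→Machine M4 33 min, Nimbus→Machine M7 162 min) adds 97.
Checked against all permutations: 316 min is optimal.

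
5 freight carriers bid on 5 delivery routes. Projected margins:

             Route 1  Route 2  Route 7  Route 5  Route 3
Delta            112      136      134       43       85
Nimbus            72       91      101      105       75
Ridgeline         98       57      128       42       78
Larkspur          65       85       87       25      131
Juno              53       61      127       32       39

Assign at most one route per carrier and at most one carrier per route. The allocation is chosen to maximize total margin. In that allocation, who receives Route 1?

Optimal: Delta→Route 2 ($136k), Nimbus→Route 5 ($105k), Ridgeline→Route 1 ($98k), Larkspur→Route 3 ($131k), Juno→Route 7 ($127k) — total 136+105+98+131+127 = $597k.
Ridgeline's own top route is Route 7 ($128k), but forcing Ridgeline→Route 7 and reassigning the rest optimally gives only $553k — worse by 44.

Ridgeline receives Route 1.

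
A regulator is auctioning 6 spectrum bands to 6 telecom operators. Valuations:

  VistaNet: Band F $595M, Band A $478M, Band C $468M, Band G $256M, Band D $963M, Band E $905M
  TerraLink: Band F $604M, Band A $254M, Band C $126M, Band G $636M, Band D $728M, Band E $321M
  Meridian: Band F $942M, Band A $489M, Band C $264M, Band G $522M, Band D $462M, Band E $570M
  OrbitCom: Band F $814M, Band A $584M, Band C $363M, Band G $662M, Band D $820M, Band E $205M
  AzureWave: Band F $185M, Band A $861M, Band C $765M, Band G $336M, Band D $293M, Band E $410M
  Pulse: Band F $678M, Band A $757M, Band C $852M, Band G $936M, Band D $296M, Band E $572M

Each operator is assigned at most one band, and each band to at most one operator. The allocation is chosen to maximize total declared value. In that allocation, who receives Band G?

TerraLink receives Band G.

Treat this as an assignment problem: match each operator to one band.
Optimal: VistaNet→Band E ($905M), TerraLink→Band G ($636M), Meridian→Band F ($942M), OrbitCom→Band D ($820M), AzureWave→Band A ($861M), Pulse→Band C ($852M) — total 905+636+942+820+861+852 = $5016M.
Max-entry greedy (repeatedly take the single best remaining cell) gives $4386M, worse by 630.
Next-best assignment: VistaNet→Band E, TerraLink→Band D, Meridian→Band F, OrbitCom→Band G, AzureWave→Band A, Pulse→Band C = $4950M.
Every other assignment is strictly worse.
TerraLink's own top band is Band D ($728M), but forcing TerraLink→Band D and reassigning the rest optimally gives only $4950M — worse by 66.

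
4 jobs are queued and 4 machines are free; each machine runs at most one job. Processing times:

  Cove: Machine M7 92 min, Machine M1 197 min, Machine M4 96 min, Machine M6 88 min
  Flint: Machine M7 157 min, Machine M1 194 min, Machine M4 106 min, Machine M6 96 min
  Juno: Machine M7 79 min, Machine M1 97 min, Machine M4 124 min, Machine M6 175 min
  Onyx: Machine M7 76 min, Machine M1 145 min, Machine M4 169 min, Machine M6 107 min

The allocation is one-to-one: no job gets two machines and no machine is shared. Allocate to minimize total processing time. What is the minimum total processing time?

Minimum total: 365 min

This is a one-to-one assignment (minimum-cost bipartite matching).
Optimal: Cove→Machine M4 (96 min), Flint→Machine M6 (96 min), Juno→Machine M1 (97 min), Onyx→Machine M7 (76 min) — total 96+96+97+76 = 365 min.
Row-greedy (each job in turn takes its cheapest remaining machine) gives 418 min, worse by 53.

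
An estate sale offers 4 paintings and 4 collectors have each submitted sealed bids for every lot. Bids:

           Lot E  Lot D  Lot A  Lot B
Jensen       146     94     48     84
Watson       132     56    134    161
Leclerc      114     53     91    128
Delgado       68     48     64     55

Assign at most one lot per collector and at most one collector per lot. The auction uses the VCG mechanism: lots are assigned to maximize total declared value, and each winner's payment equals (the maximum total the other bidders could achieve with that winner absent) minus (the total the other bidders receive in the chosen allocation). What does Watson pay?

Watson pays $16.

Efficient allocation: Jensen→Lot E ($146), Watson→Lot A ($134), Leclerc→Lot B ($128), Delgado→Lot D ($48); total welfare W = $456.
Watson receives Lot A at value $134, so the others get W − 134 = $322.
Without Watson: best allocation of the remaining 3 bidders over all 4 lots is Jensen→Lot E ($146), Leclerc→Lot B ($128), Delgado→Lot A ($64), total $338.
VCG payment = (others' best without Watson) − (others' welfare with Watson) = 338 − 322 = $16.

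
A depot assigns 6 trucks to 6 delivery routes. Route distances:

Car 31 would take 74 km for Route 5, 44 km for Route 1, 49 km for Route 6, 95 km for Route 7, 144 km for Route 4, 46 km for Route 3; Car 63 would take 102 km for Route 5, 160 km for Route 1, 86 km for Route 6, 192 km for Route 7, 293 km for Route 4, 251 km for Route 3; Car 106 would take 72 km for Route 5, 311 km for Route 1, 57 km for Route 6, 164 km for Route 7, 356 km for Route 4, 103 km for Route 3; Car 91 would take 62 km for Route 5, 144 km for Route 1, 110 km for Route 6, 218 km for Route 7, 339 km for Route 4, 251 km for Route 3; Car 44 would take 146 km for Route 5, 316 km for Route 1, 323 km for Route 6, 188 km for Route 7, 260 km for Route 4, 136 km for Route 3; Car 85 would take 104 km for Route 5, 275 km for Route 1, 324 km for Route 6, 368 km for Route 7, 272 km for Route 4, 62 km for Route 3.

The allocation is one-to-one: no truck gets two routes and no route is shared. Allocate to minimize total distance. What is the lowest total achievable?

Min total: 673 km

Optimal: Car 31→Route 4 (144 km), Car 63→Route 1 (160 km), Car 106→Route 6 (57 km), Car 91→Route 5 (62 km), Car 44→Route 7 (188 km), Car 85→Route 3 (62 km) — total 144+160+57+62+188+62 = 673 km.
Column-greedy (each route in turn goes to its cheapest remaining truck) gives 874 km, worse by 201.
Next-best assignment: Car 31→Route 1, Car 63→Route 7, Car 106→Route 6, Car 91→Route 5, Car 44→Route 4, Car 85→Route 3 = 677 km.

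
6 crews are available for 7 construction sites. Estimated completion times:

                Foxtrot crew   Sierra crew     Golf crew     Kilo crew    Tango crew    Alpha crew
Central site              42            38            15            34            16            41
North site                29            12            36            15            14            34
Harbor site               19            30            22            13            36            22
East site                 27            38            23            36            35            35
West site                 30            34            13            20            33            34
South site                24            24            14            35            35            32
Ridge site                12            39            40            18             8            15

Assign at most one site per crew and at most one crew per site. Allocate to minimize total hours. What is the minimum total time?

This is the linear assignment problem.
Optimal: Foxtrot crew→South site (24 hours), Sierra crew→North site (12 hours), Golf crew→West site (13 hours), Kilo crew→Harbor site (13 hours), Tango crew→Central site (16 hours), Alpha crew→Ridge site (15 hours) — total 24+12+13+13+16+15 = 93 hours.
Row-greedy (each crew in turn takes its cheapest remaining site) gives 98 hours, worse by 5.
Every other assignment is strictly worse.

Min total: 93 hours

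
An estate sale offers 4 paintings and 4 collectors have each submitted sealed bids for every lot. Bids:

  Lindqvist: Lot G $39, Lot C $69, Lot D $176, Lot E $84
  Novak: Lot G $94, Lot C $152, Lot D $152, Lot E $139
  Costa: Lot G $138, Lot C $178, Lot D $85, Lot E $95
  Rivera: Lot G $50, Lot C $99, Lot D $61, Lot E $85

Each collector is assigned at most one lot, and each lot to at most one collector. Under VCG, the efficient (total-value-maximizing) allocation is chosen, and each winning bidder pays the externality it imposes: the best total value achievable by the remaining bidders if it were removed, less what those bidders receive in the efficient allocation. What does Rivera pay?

Rivera pays $40.

Efficient allocation: Lindqvist→Lot D ($176), Novak→Lot E ($139), Costa→Lot G ($138), Rivera→Lot C ($99); total welfare W = $552.
Rivera receives Lot C at value $99, so the others get W − 99 = $453.
Without Rivera: best allocation of the remaining 3 bidders over all 4 lots is Lindqvist→Lot D ($176), Novak→Lot E ($139), Costa→Lot C ($178), total $493.
VCG payment = (others' best without Rivera) − (others' welfare with Rivera) = 493 − 453 = $40.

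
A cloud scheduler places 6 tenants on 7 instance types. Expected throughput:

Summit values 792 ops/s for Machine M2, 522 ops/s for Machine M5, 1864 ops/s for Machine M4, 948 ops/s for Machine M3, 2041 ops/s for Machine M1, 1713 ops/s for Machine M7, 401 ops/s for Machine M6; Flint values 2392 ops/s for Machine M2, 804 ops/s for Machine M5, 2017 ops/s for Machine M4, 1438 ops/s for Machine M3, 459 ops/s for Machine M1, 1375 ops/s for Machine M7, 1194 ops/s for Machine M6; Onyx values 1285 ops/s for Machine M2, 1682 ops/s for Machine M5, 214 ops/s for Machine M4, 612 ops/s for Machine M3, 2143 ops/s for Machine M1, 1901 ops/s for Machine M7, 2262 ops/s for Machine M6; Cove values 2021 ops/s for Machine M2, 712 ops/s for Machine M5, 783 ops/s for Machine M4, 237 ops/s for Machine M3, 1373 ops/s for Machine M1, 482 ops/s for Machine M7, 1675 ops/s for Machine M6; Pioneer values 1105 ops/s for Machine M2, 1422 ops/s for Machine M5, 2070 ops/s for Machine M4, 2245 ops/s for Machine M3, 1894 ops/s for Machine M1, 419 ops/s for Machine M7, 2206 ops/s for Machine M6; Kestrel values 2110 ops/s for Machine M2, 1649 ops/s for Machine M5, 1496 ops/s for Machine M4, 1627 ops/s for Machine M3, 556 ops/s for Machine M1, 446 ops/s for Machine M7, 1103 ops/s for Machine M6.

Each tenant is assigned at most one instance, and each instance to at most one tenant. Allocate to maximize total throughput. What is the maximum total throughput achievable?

Treat this as an assignment problem: match each tenant to one instance.
Optimal: Summit→Machine M1 (2041 ops/s), Flint→Machine M4 (2017 ops/s), Onyx→Machine M6 (2262 ops/s), Cove→Machine M2 (2021 ops/s), Pioneer→Machine M3 (2245 ops/s), Kestrel→Machine M5 (1649 ops/s) — total 2041+2017+2262+2021+2245+1649 = 12235 ops/s.
Max-entry greedy (repeatedly take the single best remaining cell) gives 11372 ops/s, worse by 863.
Swapping Kestrel↔Onyx (Kestrel→Machine M6 1103 ops/s, Onyx→Machine M5 1682 ops/s) loses 1126.

Max total: 12235 ops/s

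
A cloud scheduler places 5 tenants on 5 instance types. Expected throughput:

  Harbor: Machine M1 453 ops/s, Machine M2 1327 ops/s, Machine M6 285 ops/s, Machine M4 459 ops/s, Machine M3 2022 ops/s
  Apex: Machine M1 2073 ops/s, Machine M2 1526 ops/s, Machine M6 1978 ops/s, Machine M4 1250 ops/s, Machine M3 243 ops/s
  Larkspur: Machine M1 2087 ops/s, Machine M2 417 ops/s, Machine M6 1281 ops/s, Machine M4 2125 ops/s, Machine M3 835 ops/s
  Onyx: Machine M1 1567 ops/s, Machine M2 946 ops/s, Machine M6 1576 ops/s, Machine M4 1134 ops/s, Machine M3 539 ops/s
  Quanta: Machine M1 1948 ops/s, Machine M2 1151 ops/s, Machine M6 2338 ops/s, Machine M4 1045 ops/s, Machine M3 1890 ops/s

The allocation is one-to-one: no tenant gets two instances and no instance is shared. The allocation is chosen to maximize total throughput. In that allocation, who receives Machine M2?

Optimal: Harbor→Machine M3 (2022 ops/s), Apex→Machine M2 (1526 ops/s), Larkspur→Machine M4 (2125 ops/s), Onyx→Machine M1 (1567 ops/s), Quanta→Machine M6 (2338 ops/s) — total 2022+1526+2125+1567+2338 = 9578 ops/s.
Column-greedy (each instance in turn goes to its best remaining tenant) gives 9107 ops/s, worse by 471.
Next-best assignment: Harbor→Machine M3, Apex→Machine M1, Larkspur→Machine M4, Onyx→Machine M2, Quanta→Machine M6 = 9504 ops/s.
Swapping Apex↔Larkspur (Apex→Machine M4 1250 ops/s, Larkspur→Machine M2 417 ops/s) loses 1984.
Apex's own top instance is Machine M1 (2073 ops/s), but forcing Apex→Machine M1 and reassigning the rest optimally gives only 9504 ops/s — worse by 74.

Apex receives Machine M2.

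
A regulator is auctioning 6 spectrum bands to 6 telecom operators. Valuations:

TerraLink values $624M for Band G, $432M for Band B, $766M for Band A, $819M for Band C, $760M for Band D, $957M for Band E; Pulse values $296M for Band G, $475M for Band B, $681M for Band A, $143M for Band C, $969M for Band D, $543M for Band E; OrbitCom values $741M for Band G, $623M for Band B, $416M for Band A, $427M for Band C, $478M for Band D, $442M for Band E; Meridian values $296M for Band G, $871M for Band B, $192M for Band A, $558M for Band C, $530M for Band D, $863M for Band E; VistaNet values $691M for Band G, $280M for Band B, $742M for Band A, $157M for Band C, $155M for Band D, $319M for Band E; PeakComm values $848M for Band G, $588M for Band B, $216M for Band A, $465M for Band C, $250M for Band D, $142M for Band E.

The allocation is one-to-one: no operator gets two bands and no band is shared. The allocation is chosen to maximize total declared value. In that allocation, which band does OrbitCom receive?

OrbitCom receives Band B.

This is the linear assignment problem.
Optimal: TerraLink→Band C ($819M), Pulse→Band D ($969M), OrbitCom→Band B ($623M), Meridian→Band E ($863M), VistaNet→Band A ($742M), PeakComm→Band G ($848M) — total 819+969+623+863+742+848 = $4864M.
Max-entry greedy (repeatedly take the single best remaining cell) gives $4814M, worse by 50.
OrbitCom's own top band is Band G ($741M), but forcing OrbitCom→Band G and reassigning the rest optimally gives only $4745M — worse by 119.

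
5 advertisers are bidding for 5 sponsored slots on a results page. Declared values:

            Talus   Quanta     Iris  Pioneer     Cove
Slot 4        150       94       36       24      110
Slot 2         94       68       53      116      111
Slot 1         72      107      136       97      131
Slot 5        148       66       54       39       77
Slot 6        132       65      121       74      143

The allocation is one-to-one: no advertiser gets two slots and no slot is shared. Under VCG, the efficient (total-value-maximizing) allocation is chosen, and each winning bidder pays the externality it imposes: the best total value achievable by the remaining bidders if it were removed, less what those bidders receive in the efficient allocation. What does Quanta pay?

Efficient allocation: Talus→Slot 5 ($148), Quanta→Slot 4 ($94), Iris→Slot 1 ($136), Pioneer→Slot 2 ($116), Cove→Slot 6 ($143); total welfare W = $637.
Quanta receives Slot 4 at value $94, so the others get W − 94 = $543.
Without Quanta: best allocation of the remaining 4 bidders over all 5 slots is Talus→Slot 4 ($150), Iris→Slot 1 ($136), Pioneer→Slot 2 ($116), Cove→Slot 6 ($143), total $545.
VCG payment = (others' best without Quanta) − (others' welfare with Quanta) = 545 − 543 = $2.

Quanta pays $2.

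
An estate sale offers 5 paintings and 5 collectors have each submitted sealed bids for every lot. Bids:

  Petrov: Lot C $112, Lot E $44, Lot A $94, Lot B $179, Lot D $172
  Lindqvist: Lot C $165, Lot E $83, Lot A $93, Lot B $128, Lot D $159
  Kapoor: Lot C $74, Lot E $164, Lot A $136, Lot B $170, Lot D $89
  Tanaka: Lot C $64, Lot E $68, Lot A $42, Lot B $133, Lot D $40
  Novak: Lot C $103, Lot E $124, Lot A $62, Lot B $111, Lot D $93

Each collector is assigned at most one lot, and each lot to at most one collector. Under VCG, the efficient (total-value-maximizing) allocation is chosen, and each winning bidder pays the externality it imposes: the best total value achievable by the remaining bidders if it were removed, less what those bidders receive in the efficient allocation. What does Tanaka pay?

Efficient allocation: Petrov→Lot D ($172), Lindqvist→Lot C ($165), Kapoor→Lot A ($136), Tanaka→Lot B ($133), Novak→Lot E ($124); total welfare W = $730.
Tanaka receives Lot B at value $133, so the others get W − 133 = $597.
Without Tanaka: best allocation of the remaining 4 bidders over all 5 lots is Petrov→Lot D ($172), Lindqvist→Lot C ($165), Kapoor→Lot B ($170), Novak→Lot E ($124), total $631.
VCG payment = (others' best without Tanaka) − (others' welfare with Tanaka) = 631 − 597 = $34.

Tanaka pays $34.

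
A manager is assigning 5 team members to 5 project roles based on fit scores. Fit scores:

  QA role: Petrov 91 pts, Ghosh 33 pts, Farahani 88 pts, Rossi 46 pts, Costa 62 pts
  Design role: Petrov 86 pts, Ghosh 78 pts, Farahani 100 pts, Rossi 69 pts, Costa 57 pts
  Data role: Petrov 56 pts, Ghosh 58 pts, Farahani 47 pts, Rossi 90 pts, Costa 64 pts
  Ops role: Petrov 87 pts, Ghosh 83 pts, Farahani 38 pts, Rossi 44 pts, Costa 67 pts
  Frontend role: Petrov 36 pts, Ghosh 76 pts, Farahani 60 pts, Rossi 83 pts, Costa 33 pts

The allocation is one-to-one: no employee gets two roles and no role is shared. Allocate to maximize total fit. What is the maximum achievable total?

This is a one-to-one assignment (maximum-weight bipartite matching).
Optimal: Petrov→QA role (91 pts), Ghosh→Frontend role (76 pts), Farahani→Design role (100 pts), Rossi→Data role (90 pts), Costa→Ops role (67 pts) — total 91+76+100+90+67 = 424 pts.
Next-best assignment: Petrov→QA role, Ghosh→Ops role, Farahani→Design role, Rossi→Frontend role, Costa→Data role = 421 pts.
Every other assignment is strictly worse.

Maximum total: 424 pts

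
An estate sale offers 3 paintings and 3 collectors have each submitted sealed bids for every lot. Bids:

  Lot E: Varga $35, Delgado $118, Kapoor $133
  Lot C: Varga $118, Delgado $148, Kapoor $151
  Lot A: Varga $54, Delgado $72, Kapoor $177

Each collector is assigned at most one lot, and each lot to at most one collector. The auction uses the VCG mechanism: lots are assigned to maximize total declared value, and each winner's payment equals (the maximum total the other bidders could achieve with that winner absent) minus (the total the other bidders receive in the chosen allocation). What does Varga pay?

Efficient allocation: Varga→Lot C ($118), Delgado→Lot E ($118), Kapoor→Lot A ($177); total welfare W = $413.
Varga receives Lot C at value $118, so the others get W − 118 = $295.
Without Varga: best allocation of the remaining 2 bidders over all 3 lots is Delgado→Lot C ($148), Kapoor→Lot A ($177), total $325.
VCG payment = (others' best without Varga) − (others' welfare with Varga) = 325 − 295 = $30.

Varga pays $30.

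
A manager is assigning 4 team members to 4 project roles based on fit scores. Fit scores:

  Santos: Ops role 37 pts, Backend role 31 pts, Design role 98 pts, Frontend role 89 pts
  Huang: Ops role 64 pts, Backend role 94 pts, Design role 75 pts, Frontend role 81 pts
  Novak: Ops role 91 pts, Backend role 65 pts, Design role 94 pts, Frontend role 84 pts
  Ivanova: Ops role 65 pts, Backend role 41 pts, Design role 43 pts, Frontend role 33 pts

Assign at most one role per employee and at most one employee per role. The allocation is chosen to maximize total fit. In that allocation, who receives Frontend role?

This is the linear assignment problem.
Optimal: Santos→Frontend role (89 pts), Huang→Backend role (94 pts), Novak→Design role (94 pts), Ivanova→Ops role (65 pts) — total 89+94+94+65 = 342 pts.
Column-greedy (each role in turn goes to its best remaining employee) gives 316 pts, worse by 26.
Santos's own top role is Design role (98 pts), but forcing Santos→Design role and reassigning the rest optimally gives only 341 pts — worse by 1.

Santos receives Frontend role.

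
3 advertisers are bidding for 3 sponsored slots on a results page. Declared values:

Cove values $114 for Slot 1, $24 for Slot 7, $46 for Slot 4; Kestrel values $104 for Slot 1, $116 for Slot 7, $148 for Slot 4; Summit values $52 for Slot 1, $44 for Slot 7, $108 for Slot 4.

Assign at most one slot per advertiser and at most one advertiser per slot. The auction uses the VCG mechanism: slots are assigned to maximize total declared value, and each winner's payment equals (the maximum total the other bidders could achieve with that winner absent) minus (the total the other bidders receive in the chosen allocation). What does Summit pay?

Efficient allocation: Cove→Slot 1 ($114), Kestrel→Slot 7 ($116), Summit→Slot 4 ($108); total welfare W = $338.
Summit receives Slot 4 at value $108, so the others get W − 108 = $230.
Without Summit: best allocation of the remaining 2 bidders over all 3 slots is Cove→Slot 1 ($114), Kestrel→Slot 4 ($148), total $262.
VCG payment = (others' best without Summit) − (others' welfare with Summit) = 262 − 230 = $32.

Summit pays $32.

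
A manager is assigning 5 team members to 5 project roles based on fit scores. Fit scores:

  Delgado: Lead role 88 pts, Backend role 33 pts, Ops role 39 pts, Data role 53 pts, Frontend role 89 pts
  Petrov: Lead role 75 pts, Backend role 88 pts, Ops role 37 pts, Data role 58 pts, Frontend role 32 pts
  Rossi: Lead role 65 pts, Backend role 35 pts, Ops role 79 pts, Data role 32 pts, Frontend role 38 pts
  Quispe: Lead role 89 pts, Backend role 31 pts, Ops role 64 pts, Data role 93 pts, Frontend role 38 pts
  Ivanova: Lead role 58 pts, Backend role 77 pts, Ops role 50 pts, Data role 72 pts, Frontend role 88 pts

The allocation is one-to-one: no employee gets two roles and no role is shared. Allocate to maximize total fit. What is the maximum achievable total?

Max total: 436 pts

This is the linear assignment problem.
Optimal: Delgado→Lead role (88 pts), Petrov→Backend role (88 pts), Rossi→Ops role (79 pts), Quispe→Data role (93 pts), Ivanova→Frontend role (88 pts) — total 88+88+79+93+88 = 436 pts.
Row-greedy (each employee in turn takes its best remaining role) gives 407 pts, worse by 29.
Next-best assignment: Delgado→Frontend role, Petrov→Backend role, Rossi→Ops role, Quispe→Lead role, Ivanova→Data role = 417 pts.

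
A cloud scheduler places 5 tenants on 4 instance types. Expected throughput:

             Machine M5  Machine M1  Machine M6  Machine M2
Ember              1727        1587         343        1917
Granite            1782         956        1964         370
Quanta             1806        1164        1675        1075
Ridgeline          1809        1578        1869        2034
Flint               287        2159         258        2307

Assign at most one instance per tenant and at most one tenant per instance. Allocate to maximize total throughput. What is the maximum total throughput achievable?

Maximum total: 7963 ops/s

Optimal: Quanta→Machine M5 (1806 ops/s), Flint→Machine M1 (2159 ops/s), Granite→Machine M6 (1964 ops/s), Ridgeline→Machine M2 (2034 ops/s) — total 1806+2159+1964+2034 = 7963 ops/s.
Next-best assignment: Ember→Machine M5, Flint→Machine M1, Granite→Machine M6, Ridgeline→Machine M2 = 7884 ops/s.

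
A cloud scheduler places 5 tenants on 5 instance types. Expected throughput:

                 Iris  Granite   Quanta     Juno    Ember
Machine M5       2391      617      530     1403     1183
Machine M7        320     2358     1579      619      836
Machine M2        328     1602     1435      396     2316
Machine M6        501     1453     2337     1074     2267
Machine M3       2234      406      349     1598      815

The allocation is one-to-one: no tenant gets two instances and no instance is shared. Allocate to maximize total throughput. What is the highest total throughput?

Maximum total: 11000 ops/s

Optimal: Iris→Machine M5 (2391 ops/s), Granite→Machine M7 (2358 ops/s), Quanta→Machine M6 (2337 ops/s), Juno→Machine M3 (1598 ops/s), Ember→Machine M2 (2316 ops/s) — total 2391+2358+2337+1598+2316 = 11000 ops/s.
Swapping Quanta↔Granite (Quanta→Machine M7 1579 ops/s, Granite→Machine M6 1453 ops/s) loses 1663.
Every other assignment is strictly worse.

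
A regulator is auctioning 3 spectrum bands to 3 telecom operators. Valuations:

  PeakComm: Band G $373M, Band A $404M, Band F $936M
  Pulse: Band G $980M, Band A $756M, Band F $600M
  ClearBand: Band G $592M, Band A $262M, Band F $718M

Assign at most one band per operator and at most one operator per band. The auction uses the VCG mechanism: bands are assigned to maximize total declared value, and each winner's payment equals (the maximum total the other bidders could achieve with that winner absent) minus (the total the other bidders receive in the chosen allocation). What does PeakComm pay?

PeakComm pays $350M.

Efficient allocation: PeakComm→Band F ($936M), Pulse→Band A ($756M), ClearBand→Band G ($592M); total welfare W = $2284M.
PeakComm receives Band F at value $936M, so the others get W − 936 = $1348M.
Without PeakComm: best allocation of the remaining 2 bidders over all 3 bands is Pulse→Band G ($980M), ClearBand→Band F ($718M), total $1698M.
VCG payment = (others' best without PeakComm) − (others' welfare with PeakComm) = 1698 − 1348 = $350M.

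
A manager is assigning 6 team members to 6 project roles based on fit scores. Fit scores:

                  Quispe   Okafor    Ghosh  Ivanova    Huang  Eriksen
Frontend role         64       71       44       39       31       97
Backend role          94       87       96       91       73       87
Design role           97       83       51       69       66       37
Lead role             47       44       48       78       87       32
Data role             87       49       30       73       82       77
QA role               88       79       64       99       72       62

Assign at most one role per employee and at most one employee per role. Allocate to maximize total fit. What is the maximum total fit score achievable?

Maximum total: 549 pts

This is a one-to-one assignment (maximum-weight bipartite matching).
Optimal: Quispe→Data role (87 pts), Okafor→Design role (83 pts), Ghosh→Backend role (96 pts), Ivanova→QA role (99 pts), Huang→Lead role (87 pts), Eriksen→Frontend role (97 pts) — total 87+83+96+99+87+97 = 549 pts.
Max-entry greedy (repeatedly take the single best remaining cell) gives 525 pts, worse by 24.
Next-best assignment: Quispe→Design role, Okafor→QA role, Ghosh→Backend role, Ivanova→Lead role, Huang→Data role, Eriksen→Frontend role = 529 pts.
Checked against all permutations: 549 pts is optimal.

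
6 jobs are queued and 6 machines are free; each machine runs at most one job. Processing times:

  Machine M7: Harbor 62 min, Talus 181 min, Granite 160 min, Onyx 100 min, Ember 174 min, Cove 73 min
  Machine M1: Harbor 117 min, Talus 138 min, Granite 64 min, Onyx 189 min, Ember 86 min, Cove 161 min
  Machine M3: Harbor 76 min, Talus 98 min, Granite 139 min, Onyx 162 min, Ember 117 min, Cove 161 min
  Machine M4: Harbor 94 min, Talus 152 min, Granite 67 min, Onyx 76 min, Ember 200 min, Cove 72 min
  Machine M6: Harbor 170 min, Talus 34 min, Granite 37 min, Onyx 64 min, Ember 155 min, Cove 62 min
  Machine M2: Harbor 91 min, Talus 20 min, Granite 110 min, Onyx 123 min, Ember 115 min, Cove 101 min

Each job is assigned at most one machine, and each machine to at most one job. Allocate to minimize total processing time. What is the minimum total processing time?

Minimum total: 368 min

Optimal: Harbor→Machine M3 (76 min), Talus→Machine M2 (20 min), Granite→Machine M6 (37 min), Onyx→Machine M4 (76 min), Ember→Machine M1 (86 min), Cove→Machine M7 (73 min) — total 76+20+37+76+86+73 = 368 min.
Next-best assignment: Harbor→Machine M3, Talus→Machine M2, Granite→Machine M4, Onyx→Machine M6, Ember→Machine M1, Cove→Machine M7 = 386 min.
No other one-to-one assignment undercuts 368 min.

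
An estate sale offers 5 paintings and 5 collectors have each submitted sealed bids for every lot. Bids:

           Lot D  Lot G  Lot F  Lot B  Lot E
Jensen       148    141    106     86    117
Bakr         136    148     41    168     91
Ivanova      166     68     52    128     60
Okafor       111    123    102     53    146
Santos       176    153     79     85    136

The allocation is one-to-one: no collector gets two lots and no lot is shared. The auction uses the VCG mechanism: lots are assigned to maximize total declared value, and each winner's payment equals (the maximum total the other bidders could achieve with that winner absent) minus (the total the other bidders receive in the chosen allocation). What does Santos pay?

Santos pays $35.

Efficient allocation: Jensen→Lot F ($106), Bakr→Lot B ($168), Ivanova→Lot D ($166), Okafor→Lot E ($146), Santos→Lot G ($153); total welfare W = $739.
Santos receives Lot G at value $153, so the others get W − 153 = $586.
Without Santos: best allocation of the remaining 4 bidders over all 5 lots is Jensen→Lot G ($141), Bakr→Lot B ($168), Ivanova→Lot D ($166), Okafor→Lot E ($146), total $621.
VCG payment = (others' best without Santos) − (others' welfare with Santos) = 621 − 586 = $35.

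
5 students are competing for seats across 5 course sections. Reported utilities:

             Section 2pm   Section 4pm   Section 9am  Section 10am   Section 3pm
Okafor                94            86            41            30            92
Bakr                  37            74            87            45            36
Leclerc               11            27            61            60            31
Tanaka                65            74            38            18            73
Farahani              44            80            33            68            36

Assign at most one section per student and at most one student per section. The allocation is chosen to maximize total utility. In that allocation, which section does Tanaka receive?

Tanaka receives Section 3pm.

This is a one-to-one assignment (maximum-weight bipartite matching).
Optimal: Okafor→Section 2pm (94 points), Bakr→Section 9am (87 points), Leclerc→Section 10am (60 points), Tanaka→Section 3pm (73 points), Farahani→Section 4pm (80 points) — total 94+87+60+73+80 = 394 points.
Row-greedy (each student in turn takes its best remaining section) gives 351 points, worse by 43.
Tanaka's own top section is Section 4pm (74 points), but forcing Tanaka→Section 4pm and reassigning the rest optimally gives only 357 points — worse by 37.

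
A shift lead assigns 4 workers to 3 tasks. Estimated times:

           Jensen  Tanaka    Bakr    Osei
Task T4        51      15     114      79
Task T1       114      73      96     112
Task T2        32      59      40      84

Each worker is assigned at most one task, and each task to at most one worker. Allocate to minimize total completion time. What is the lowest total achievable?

Minimum total: 143 min

This is the linear assignment problem.
Optimal: Tanaka→Task T4 (15 min), Bakr→Task T1 (96 min), Jensen→Task T2 (32 min) — total 15+96+32 = 143 min.
Next-best assignment: Tanaka→Task T4, Osei→Task T1, Jensen→Task T2 = 159 min.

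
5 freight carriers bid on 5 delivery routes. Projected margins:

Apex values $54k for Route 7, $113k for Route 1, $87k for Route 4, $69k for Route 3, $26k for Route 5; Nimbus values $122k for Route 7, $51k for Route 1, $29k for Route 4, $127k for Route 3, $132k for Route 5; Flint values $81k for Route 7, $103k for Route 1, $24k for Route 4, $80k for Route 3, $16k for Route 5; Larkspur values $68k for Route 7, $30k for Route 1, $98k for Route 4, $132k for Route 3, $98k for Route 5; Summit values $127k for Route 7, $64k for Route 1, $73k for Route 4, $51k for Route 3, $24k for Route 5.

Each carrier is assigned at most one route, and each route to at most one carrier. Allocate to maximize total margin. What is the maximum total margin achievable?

Max total: $581k

Optimal: Apex→Route 4 ($87k), Nimbus→Route 5 ($132k), Flint→Route 1 ($103k), Larkspur→Route 3 ($132k), Summit→Route 7 ($127k) — total 87+132+103+132+127 = $581k.
Row-greedy (each carrier in turn takes its best remaining route) gives $531k, worse by 50.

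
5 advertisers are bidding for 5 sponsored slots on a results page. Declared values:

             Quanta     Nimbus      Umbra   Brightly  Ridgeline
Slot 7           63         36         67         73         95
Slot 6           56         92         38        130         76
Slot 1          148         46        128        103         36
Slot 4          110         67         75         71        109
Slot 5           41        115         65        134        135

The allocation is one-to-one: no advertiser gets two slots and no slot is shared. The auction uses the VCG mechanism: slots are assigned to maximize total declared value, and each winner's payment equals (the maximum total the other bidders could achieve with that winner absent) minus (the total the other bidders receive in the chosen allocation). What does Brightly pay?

Efficient allocation: Quanta→Slot 4 ($110), Nimbus→Slot 5 ($115), Umbra→Slot 1 ($128), Brightly→Slot 6 ($130), Ridgeline→Slot 7 ($95); total welfare W = $578.
Brightly receives Slot 6 at value $130, so the others get W − 130 = $448.
Without Brightly: best allocation of the remaining 4 bidders over all 5 slots is Quanta→Slot 4 ($110), Nimbus→Slot 6 ($92), Umbra→Slot 1 ($128), Ridgeline→Slot 5 ($135), total $465.
VCG payment = (others' best without Brightly) − (others' welfare with Brightly) = 465 − 448 = $17.

Brightly pays $17.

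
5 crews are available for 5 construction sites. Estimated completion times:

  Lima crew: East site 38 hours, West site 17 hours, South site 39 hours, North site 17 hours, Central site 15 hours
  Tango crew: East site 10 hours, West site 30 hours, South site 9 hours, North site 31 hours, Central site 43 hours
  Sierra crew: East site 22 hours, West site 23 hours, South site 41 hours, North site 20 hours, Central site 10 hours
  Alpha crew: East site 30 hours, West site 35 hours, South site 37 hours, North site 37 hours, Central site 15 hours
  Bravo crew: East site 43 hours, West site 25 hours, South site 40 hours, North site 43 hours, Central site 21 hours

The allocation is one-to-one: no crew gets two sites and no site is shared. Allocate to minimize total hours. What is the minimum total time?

This is the linear assignment problem.
Optimal: Lima crew→North site (17 hours), Tango crew→South site (9 hours), Sierra crew→East site (22 hours), Alpha crew→Central site (15 hours), Bravo crew→West site (25 hours) — total 17+9+22+15+25 = 88 hours.
Row-greedy (each crew in turn takes its cheapest remaining site) gives 99 hours, worse by 11.
Next-best assignment: Lima crew→North site, Tango crew→South site, Sierra crew→Central site, Alpha crew→East site, Bravo crew→West site = 91 hours.

Minimum total: 88 hours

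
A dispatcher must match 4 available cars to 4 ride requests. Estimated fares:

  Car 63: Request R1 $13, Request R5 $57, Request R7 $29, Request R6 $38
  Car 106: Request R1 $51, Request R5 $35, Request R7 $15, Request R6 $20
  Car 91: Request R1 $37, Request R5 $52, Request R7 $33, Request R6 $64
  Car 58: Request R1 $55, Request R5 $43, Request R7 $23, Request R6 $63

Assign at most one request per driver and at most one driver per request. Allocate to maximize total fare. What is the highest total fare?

Maximum total: $204

Optimal: Car 63→Request R5 ($57), Car 106→Request R1 ($51), Car 91→Request R7 ($33), Car 58→Request R6 ($63) — total 57+51+33+63 = $204.
Max-entry greedy (repeatedly take the single best remaining cell) gives $191, worse by 13.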